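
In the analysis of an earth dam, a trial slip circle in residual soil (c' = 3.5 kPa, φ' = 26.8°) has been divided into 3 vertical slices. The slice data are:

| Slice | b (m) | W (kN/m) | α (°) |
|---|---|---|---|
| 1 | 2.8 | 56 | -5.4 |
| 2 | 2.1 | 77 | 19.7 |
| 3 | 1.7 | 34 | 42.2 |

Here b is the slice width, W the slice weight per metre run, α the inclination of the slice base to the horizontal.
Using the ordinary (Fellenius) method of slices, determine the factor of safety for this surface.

FS = 2.37

Ordinary method of slices: FS = Σ[c'·Δl_i + (W_i cosα_i)·tanφ'] / Σ W_i sinα_i, with Δl_i = b_i / cosα_i.
Slice 1: Δl = 2.8/cos(-5.4°) = 2.812 m; N'_1 = 56·cos(-5.4°) = 55.8; c'Δl = 9.84; W sinα = -5.3
Slice 2: Δl = 2.1/cos19.7° = 2.231 m; N'_2 = 77·cos19.7° = 72.5; c'Δl = 7.81; W sinα = 26.0
Slice 3: Δl = 1.7/cos42.2° = 2.295 m; N'_3 = 34·cos42.2° = 25.2; c'Δl = 8.03; W sinα = 22.8
Σc'Δl = 25.7 kN/m; ΣN' = 153.4 kN/m; ΣW sinα = 43.5 kN/m
Resisting = 25.7 + 153.4·tan26.8° = 25.7 + 77.5 = 103.2 kN/m
FS = 103.2 / 43.5 = 2.371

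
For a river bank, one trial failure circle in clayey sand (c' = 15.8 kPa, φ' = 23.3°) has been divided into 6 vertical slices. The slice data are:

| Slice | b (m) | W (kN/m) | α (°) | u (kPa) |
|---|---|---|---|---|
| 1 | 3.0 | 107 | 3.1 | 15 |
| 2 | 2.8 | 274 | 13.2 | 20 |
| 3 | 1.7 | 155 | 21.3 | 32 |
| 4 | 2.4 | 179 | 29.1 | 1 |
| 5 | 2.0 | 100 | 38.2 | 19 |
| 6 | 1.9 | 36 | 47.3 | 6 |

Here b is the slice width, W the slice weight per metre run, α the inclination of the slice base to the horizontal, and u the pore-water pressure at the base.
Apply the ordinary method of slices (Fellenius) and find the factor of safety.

FS = 1.62

Ordinary method of slices: FS = Σ[c'·Δl_i + (W_i cosα_i − u_i·Δl_i)·tanφ'] / Σ W_i sinα_i, with Δl_i = b_i / cosα_i.
Slice 1: Δl = 3.0/cos3.1° = 3.004 m; N'_1 = 107·cos3.1° − 15·3.004 = 61.8; c'Δl = 47.47; W sinα = 5.8
Slice 2: Δl = 2.8/cos13.2° = 2.876 m; N'_2 = 274·cos13.2° − 20·2.876 = 209.2; c'Δl = 45.44; W sinα = 62.6
Slice 3: Δl = 1.7/cos21.3° = 1.825 m; N'_3 = 155·cos21.3° − 32·1.825 = 86.0; c'Δl = 28.83; W sinα = 56.3
Slice 4: Δl = 2.4/cos29.1° = 2.747 m; N'_4 = 179·cos29.1° − 1·2.747 = 153.7; c'Δl = 43.40; W sinα = 87.1
Slice 5: Δl = 2.0/cos38.2° = 2.545 m; N'_5 = 100·cos38.2° − 19·2.545 = 30.2; c'Δl = 40.21; W sinα = 61.8
Slice 6: Δl = 1.9/cos47.3° = 2.802 m; N'_6 = 36·cos47.3° − 6·2.802 = 7.6; c'Δl = 44.27; W sinα = 26.5
Σc'Δl = 249.6 kN/m; ΣN' = 548.5 kN/m; ΣW sinα = 300.0 kN/m
Resisting = 249.6 + 548.5·tan23.3° = 249.6 + 236.2 = 485.9 kN/m
FS = 485.9 / 300.0 = 1.619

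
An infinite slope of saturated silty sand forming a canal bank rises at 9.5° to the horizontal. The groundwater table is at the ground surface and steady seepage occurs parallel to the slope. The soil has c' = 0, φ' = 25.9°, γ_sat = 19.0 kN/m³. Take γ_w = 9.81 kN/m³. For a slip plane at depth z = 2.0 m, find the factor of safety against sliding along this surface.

With seepage parallel to the slope and the water table at the surface, the effective normal stress on the slip plane uses the buoyant unit weight γ' = γ_sat − γ_w while the driving shear stress uses γ_sat:
FS = [c' + γ' z cos²β tanφ'] / [γ_sat z sinβ cosβ]
(For c' = 0 this reduces to FS = (γ'/γ_sat)·tanφ'/tanβ.)
γ' = 19.0 − 9.81 = 9.19 kN/m³
Numerator = 0.0 + 9.19·2.0·cos²9.5°·tan25.9° = 0.0 + 9.19·2.0·0.9728·0.4856 = 8.682 kPa
Denominator = 19.0·2.0·sin9.5°·cos9.5° = 19.0·2.0·0.1650·0.9863 = 6.186 kPa
FS = 8.682 / 6.186 = 1.403

FS = 1.40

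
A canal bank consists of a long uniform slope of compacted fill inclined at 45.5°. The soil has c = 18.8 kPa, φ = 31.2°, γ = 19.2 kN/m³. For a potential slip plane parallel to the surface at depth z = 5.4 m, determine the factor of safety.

FS = 0.96

For an infinite slope with a slip plane parallel to the surface (no pore pressure): FS = [c + γz cos²β tanφ] / [γz sinβ cosβ].
γz = 19.2·5.4 = 103.68 kN/m²
Numerator = 18.8 + 103.68·cos²45.5°·tan31.2° = 18.8 + 103.68·0.4913·0.6056 = 49.647 kPa
Denominator = 103.68·sin45.5°·cos45.5° = 103.68·0.7133·0.7009 = 51.832 kPa
FS = 49.647 / 51.832 = 0.958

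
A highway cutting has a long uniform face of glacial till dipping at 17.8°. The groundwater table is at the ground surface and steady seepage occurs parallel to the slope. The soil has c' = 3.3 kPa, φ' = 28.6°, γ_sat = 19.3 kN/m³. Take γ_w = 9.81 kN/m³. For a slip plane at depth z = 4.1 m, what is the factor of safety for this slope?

FS = 0.98

With seepage parallel to the slope and the water table at the surface, the effective normal stress on the slip plane uses the buoyant unit weight γ' = γ_sat − γ_w while the driving shear stress uses γ_sat:
FS = [c' + γ' z cos²β tanφ'] / [γ_sat z sinβ cosβ]
γ' = 19.3 − 9.81 = 9.49 kN/m³
Numerator = 3.3 + 9.49·4.1·cos²17.8°·tan28.6° = 3.3 + 9.49·4.1·0.9066·0.5452 = 22.531 kPa
Denominator = 19.3·4.1·sin17.8°·cos17.8° = 19.3·4.1·0.3057·0.9521 = 23.032 kPa
FS = 22.531 / 23.032 = 0.978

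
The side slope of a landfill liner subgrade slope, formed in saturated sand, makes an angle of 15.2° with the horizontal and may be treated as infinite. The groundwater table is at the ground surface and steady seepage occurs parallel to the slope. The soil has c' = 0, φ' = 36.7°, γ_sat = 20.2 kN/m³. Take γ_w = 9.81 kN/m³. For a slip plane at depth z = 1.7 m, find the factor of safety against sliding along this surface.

FS = 1.41

With seepage parallel to the slope and the water table at the surface, the effective normal stress on the slip plane uses the buoyant unit weight γ' = γ_sat − γ_w while the driving shear stress uses γ_sat:
FS = [c' + γ' z cos²β tanφ'] / [γ_sat z sinβ cosβ]
(For c' = 0 this reduces to FS = (γ'/γ_sat)·tanφ'/tanβ.)
γ' = 20.2 − 9.81 = 10.39 kN/m³
Numerator = 0.0 + 10.39·1.7·cos²15.2°·tan36.7° = 0.0 + 10.39·1.7·0.9313·0.7454 = 12.261 kPa
Denominator = 20.2·1.7·sin15.2°·cos15.2° = 20.2·1.7·0.2622·0.9650 = 8.689 kPa
FS = 12.261 / 8.689 = 1.411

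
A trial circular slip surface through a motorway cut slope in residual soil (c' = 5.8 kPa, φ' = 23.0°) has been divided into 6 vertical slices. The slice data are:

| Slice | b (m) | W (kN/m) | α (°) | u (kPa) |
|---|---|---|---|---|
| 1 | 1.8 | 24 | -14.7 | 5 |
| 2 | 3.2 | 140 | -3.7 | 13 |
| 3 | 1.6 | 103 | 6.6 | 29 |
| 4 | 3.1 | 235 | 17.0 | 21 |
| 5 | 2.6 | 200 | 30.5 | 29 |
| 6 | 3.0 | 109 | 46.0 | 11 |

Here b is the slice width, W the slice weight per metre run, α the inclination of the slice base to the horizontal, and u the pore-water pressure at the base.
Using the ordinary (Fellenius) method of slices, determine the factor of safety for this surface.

Ordinary method of slices: FS = Σ[c'·Δl_i + (W_i cosα_i − u_i·Δl_i)·tanφ'] / Σ W_i sinα_i, with Δl_i = b_i / cosα_i.
Slice 1: Δl = 1.8/cos(-14.7°) = 1.861 m; N'_1 = 24·cos(-14.7°) − 5·1.861 = 13.9; c'Δl = 10.79; W sinα = -6.1
Slice 2: Δl = 3.2/cos(-3.7°) = 3.207 m; N'_2 = 140·cos(-3.7°) − 13·3.207 = 98.0; c'Δl = 18.60; W sinα = -9.0
Slice 3: Δl = 1.6/cos6.6° = 1.611 m; N'_3 = 103·cos6.6° − 29·1.611 = 55.6; c'Δl = 9.34; W sinα = 11.8
Slice 4: Δl = 3.1/cos17.0° = 3.242 m; N'_4 = 235·cos17.0° − 21·3.242 = 156.7; c'Δl = 18.80; W sinα = 68.7
Slice 5: Δl = 2.6/cos30.5° = 3.018 m; N'_5 = 200·cos30.5° − 29·3.018 = 84.8; c'Δl = 17.50; W sinα = 101.5
Slice 6: Δl = 3.0/cos46.0° = 4.319 m; N'_6 = 109·cos46.0° − 11·4.319 = 28.2; c'Δl = 25.05; W sinα = 78.4
Σc'Δl = 100.1 kN/m; ΣN' = 437.2 kN/m; ΣW sinα = 245.3 kN/m
Resisting = 100.1 + 437.2·tan23.0° = 100.1 + 185.6 = 285.7 kN/m
FS = 285.7 / 245.3 = 1.164

FS = 1.16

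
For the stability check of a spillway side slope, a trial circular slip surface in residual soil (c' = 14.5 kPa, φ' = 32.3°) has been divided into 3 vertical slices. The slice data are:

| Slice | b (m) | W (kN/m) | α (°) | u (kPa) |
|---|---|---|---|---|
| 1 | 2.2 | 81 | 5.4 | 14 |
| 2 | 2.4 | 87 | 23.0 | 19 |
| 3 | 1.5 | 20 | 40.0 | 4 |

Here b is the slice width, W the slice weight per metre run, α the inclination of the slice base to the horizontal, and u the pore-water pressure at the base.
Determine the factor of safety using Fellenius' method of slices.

FS = 2.82

Ordinary method of slices: FS = Σ[c'·Δl_i + (W_i cosα_i − u_i·Δl_i)·tanφ'] / Σ W_i sinα_i, with Δl_i = b_i / cosα_i.
Slice 1: Δl = 2.2/cos5.4° = 2.210 m; N'_1 = 81·cos5.4° − 14·2.210 = 49.7; c'Δl = 32.04; W sinα = 7.6
Slice 2: Δl = 2.4/cos23.0° = 2.607 m; N'_2 = 87·cos23.0° − 19·2.607 = 30.5; c'Δl = 37.81; W sinα = 34.0
Slice 3: Δl = 1.5/cos40.0° = 1.958 m; N'_3 = 20·cos40.0° − 4·1.958 = 7.5; c'Δl = 28.39; W sinα = 12.9
Σc'Δl = 98.2 kN/m; ΣN' = 87.7 kN/m; ΣW sinα = 54.5 kN/m
Resisting = 98.2 + 87.7·tan32.3° = 98.2 + 55.5 = 153.7 kN/m
FS = 153.7 / 54.5 = 2.822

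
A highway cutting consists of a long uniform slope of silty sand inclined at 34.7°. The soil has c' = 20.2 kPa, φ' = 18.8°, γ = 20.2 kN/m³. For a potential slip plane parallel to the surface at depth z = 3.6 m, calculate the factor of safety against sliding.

FS = 1.09

For an infinite slope with a slip plane parallel to the surface (no pore pressure): FS = [c' + γz cos²β tanφ'] / [γz sinβ cosβ].
γz = 20.2·3.6 = 72.72 kN/m²
Numerator = 20.2 + 72.72·cos²34.7°·tan18.8° = 20.2 + 72.72·0.6759·0.3404 = 36.933 kPa
Denominator = 72.72·sin34.7°·cos34.7° = 72.72·0.5693·0.8221 = 34.035 kPa
FS = 36.933 / 34.035 = 1.085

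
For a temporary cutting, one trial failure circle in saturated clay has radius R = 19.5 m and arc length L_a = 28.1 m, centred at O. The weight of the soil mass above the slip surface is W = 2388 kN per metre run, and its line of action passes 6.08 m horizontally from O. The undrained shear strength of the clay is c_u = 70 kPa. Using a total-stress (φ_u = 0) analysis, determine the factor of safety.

FS = 2.64

Taking moments about the centre O, the resisting moment is provided by the undrained shear strength acting along the arc:
M_R = c_u·L_a·R = 70·28.10·19.5 = 38356.5 kN·m/m
M_D = W·d = 2388·6.08 = 14519.0 kN·m/m
FS = M_R / M_D = 38356.5 / 14519.0 = 2.642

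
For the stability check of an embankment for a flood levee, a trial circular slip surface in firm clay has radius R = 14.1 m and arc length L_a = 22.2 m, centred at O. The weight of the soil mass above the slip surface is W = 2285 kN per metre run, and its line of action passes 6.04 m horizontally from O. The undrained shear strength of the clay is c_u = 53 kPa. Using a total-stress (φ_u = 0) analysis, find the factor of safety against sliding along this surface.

Taking moments about the centre O, the resisting moment is provided by the undrained shear strength acting along the arc:
M_R = c_u·L_a·R = 53·22.20·14.1 = 16590.1 kN·m/m
M_D = W·d = 2285·6.04 = 13801.4 kN·m/m
FS = M_R / M_D = 16590.1 / 13801.4 = 1.202

FS = 1.20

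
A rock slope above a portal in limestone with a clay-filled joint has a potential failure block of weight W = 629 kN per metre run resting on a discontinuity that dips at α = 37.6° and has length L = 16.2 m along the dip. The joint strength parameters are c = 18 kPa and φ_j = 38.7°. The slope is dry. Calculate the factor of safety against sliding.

Resolving the block weight along and normal to the plane and applying the Mohr–Coulomb strength on the joint:
N' = W cosα = 629·cos37.6° = 498.4 kN/m
Driving force T = W sinα = 629·sin37.6° = 383.8 kN/m
Resisting force R = c·L + N'·tanφ_j = 18·16.2 + 498.4·tan38.7° = 291.6 + 399.3 = 690.9 kN/m
FS = R / T = 690.9 / 383.8 = 1.800

FS = 1.80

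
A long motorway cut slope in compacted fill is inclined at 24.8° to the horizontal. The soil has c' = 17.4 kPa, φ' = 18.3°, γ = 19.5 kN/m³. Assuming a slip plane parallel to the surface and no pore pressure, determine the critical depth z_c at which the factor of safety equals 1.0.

z_c = 8.24 m

Setting FS = 1.00 in FS = [c' + γz cos²β tanφ'] / [γz sinβ cosβ] and solving for z:
z = c' / [γ cosβ (FS·sinβ − cosβ·tanφ')]
  = 17.4 / [19.5·cos24.8°·(1.00·sin24.8° − cos24.8°·tan18.3°)]
  = 17.4 / [19.5·0.9078·(1.00·0.4195 − 0.9078·0.3307)]
  = 17.4 / 2.1106 = 8.244 m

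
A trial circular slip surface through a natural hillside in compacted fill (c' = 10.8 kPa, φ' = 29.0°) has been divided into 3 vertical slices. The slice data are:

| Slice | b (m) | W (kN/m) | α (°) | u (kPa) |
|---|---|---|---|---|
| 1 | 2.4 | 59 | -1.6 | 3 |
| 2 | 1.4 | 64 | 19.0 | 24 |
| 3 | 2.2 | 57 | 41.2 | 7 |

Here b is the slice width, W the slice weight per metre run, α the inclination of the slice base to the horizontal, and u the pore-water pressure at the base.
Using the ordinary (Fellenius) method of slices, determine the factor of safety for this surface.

FS = 2.26

Ordinary method of slices: FS = Σ[c'·Δl_i + (W_i cosα_i − u_i·Δl_i)·tanφ'] / Σ W_i sinα_i, with Δl_i = b_i / cosα_i.
Slice 1: Δl = 2.4/cos(-1.6°) = 2.401 m; N'_1 = 59·cos(-1.6°) − 3·2.401 = 51.8; c'Δl = 25.93; W sinα = -1.6
Slice 2: Δl = 1.4/cos19.0° = 1.481 m; N'_2 = 64·cos19.0° − 24·1.481 = 25.0; c'Δl = 15.99; W sinα = 20.8
Slice 3: Δl = 2.2/cos41.2° = 2.924 m; N'_3 = 57·cos41.2° − 7·2.924 = 22.4; c'Δl = 31.58; W sinα = 37.5
Σc'Δl = 73.5 kN/m; ΣN' = 99.2 kN/m; ΣW sinα = 56.7 kN/m
Resisting = 73.5 + 99.2·tan29.0° = 73.5 + 55.0 = 128.5 kN/m
FS = 128.5 / 56.7 = 2.264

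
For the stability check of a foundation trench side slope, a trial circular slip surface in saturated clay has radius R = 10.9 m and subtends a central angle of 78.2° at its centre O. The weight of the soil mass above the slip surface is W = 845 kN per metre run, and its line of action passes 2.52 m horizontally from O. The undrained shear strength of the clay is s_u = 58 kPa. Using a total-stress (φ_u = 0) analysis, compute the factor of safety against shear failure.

FS = 4.42

Taking moments about the centre O, the resisting moment is provided by the undrained shear strength acting along the arc:
Arc length L_a = R·θ = 10.9·(78.2°·π/180) = 10.9·1.3648 = 14.88 m
M_R = s_u·L_a·R = 58·14.88·10.9 = 9405.1 kN·m/m
M_D = W·d = 845·2.52 = 2129.4 kN·m/m
FS = M_R / M_D = 9405.1 / 2129.4 = 4.417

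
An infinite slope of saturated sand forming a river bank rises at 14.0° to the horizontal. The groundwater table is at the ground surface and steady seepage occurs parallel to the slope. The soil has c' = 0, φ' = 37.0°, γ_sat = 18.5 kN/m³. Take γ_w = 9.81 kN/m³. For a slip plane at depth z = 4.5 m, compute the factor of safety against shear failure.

FS = 1.42

With seepage parallel to the slope and the water table at the surface, the effective normal stress on the slip plane uses the buoyant unit weight γ' = γ_sat − γ_w while the driving shear stress uses γ_sat:
FS = [c' + γ' z cos²β tanφ'] / [γ_sat z sinβ cosβ]
(For c' = 0 this reduces to FS = (γ'/γ_sat)·tanφ'/tanβ.)
γ' = 18.5 − 9.81 = 8.69 kN/m³
Numerator = 0.0 + 8.69·4.5·cos²14.0°·tan37.0° = 0.0 + 8.69·4.5·0.9415·0.7536 = 27.743 kPa
Denominator = 18.5·4.5·sin14.0°·cos14.0° = 18.5·4.5·0.2419·0.9703 = 19.542 kPa
FS = 27.743 / 19.542 = 1.420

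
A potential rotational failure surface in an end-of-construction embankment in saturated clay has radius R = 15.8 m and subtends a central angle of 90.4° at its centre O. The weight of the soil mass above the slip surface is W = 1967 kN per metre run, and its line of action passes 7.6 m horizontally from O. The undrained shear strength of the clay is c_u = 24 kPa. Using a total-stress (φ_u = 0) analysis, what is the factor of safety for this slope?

FS = 0.63

Taking moments about the centre O, the resisting moment is provided by the undrained shear strength acting along the arc:
Arc length L_a = R·θ = 15.8·(90.4°·π/180) = 15.8·1.5778 = 24.93 m
M_R = c_u·L_a·R = 24·24.93·15.8 = 9453.0 kN·m/m
M_D = W·d = 1967·7.6 = 14949.2 kN·m/m
FS = M_R / M_D = 9453.0 / 14949.2 = 0.632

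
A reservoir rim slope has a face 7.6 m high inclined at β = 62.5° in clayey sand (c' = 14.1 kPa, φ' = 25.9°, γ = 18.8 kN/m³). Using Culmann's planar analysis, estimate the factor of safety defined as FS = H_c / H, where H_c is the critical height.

FS = 1.60

H_c = (4c'/γ) · sinβ cosφ' / [1 − cos(β − φ')]
    = (4·14.1/18.8) · sin62.5°·cos25.9° / [1 − cos36.6°]
    = 3.000 · 0.7979 / 0.1972 = 12.14 m
FS = H_c / H = 12.14 / 7.6 = 1.597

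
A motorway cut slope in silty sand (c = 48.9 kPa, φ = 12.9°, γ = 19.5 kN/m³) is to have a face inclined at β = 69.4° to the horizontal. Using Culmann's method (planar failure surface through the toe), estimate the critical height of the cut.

H_c = 20.43 m

Culmann's analysis gives the critical failure plane at α_cr = (β + φ)/2 = (69.4 + 12.9)/2 = 41.2°, and the critical height
H_c = (4c/γ) · sinβ cosφ / [1 − cos(β − φ)]
    = (4·48.9/19.5) · sin69.4°·cos12.9° / [1 − cos(56.5°)]
    = 10.031 · 0.9361·0.9748 / [1 − 0.5519]
    = 10.031 · 0.9124 / 0.4481
    = 20.43 m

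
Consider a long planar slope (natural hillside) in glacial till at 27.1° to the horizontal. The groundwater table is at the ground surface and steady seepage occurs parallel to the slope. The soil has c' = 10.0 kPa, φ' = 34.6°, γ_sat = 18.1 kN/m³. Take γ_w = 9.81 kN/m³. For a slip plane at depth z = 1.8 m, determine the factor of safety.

FS = 1.37

With seepage parallel to the slope and the water table at the surface, the effective normal stress on the slip plane uses the buoyant unit weight γ' = γ_sat − γ_w while the driving shear stress uses γ_sat:
FS = [c' + γ' z cos²β tanφ'] / [γ_sat z sinβ cosβ]
γ' = 18.1 − 9.81 = 8.29 kN/m³
Numerator = 10.0 + 8.29·1.8·cos²27.1°·tan34.6° = 10.0 + 8.29·1.8·0.7925·0.6899 = 18.158 kPa
Denominator = 18.1·1.8·sin27.1°·cos27.1° = 18.1·1.8·0.4555·0.8902 = 13.212 kPa
FS = 18.158 / 13.212 = 1.374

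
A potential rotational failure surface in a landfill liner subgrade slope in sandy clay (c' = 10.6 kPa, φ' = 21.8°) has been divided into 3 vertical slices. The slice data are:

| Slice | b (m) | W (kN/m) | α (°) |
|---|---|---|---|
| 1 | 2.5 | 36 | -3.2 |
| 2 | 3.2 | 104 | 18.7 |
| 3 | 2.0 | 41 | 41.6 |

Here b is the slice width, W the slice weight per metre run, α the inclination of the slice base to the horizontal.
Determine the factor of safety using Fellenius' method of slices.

Ordinary method of slices: FS = Σ[c'·Δl_i + (W_i cosα_i)·tanφ'] / Σ W_i sinα_i, with Δl_i = b_i / cosα_i.
Slice 1: Δl = 2.5/cos(-3.2°) = 2.504 m; N'_1 = 36·cos(-3.2°) = 35.9; c'Δl = 26.54; W sinα = -2.0
Slice 2: Δl = 3.2/cos18.7° = 3.378 m; N'_2 = 104·cos18.7° = 98.5; c'Δl = 35.81; W sinα = 33.3
Slice 3: Δl = 2.0/cos41.6° = 2.675 m; N'_3 = 41·cos41.6° = 30.7; c'Δl = 28.35; W sinα = 27.2
Σc'Δl = 90.7 kN/m; ΣN' = 165.1 kN/m; ΣW sinα = 58.6 kN/m
Resisting = 90.7 + 165.1·tan21.8° = 90.7 + 66.0 = 156.7 kN/m
FS = 156.7 / 58.6 = 2.677

FS = 2.68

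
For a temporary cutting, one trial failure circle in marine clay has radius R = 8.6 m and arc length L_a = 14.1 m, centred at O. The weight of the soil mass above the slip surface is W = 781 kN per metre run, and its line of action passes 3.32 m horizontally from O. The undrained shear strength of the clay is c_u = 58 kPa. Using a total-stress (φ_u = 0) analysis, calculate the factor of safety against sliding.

FS = 2.71

Taking moments about the centre O, the resisting moment is provided by the undrained shear strength acting along the arc:
M_R = c_u·L_a·R = 58·14.10·8.6 = 7033.1 kN·m/m
M_D = W·d = 781·3.32 = 2592.9 kN·m/m
FS = M_R / M_D = 7033.1 / 2592.9 = 2.712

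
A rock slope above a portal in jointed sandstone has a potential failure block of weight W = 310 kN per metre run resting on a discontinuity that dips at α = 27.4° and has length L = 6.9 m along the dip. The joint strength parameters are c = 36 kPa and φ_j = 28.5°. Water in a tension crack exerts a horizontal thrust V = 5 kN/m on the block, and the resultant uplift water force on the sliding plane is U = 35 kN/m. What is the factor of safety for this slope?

Resolving the block weight along and normal to the plane and applying the Mohr–Coulomb strength on the joint:
N' = W cosα − U − V sinα = 310·cos27.4° − 35 − 5·sin27.4° = 237.9 kN/m
Driving force T = W sinα + V cosα = 310·sin27.4° + 5·cos27.4° = 147.1 kN/m
Resisting force R = c·L + N'·tanφ_j = 36·6.9 + 237.9·tan28.5° = 248.4 + 129.2 = 377.6 kN/m
FS = R / T = 377.6 / 147.1 = 2.567

FS = 2.57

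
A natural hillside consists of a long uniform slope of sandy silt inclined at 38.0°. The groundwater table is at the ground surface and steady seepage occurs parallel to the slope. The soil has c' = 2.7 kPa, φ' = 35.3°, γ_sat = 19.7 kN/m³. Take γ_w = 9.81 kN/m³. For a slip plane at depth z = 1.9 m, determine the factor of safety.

FS = 0.60

With seepage parallel to the slope and the water table at the surface, the effective normal stress on the slip plane uses the buoyant unit weight γ' = γ_sat − γ_w while the driving shear stress uses γ_sat:
FS = [c' + γ' z cos²β tanφ'] / [γ_sat z sinβ cosβ]
γ' = 19.7 − 9.81 = 9.89 kN/m³
Numerator = 2.7 + 9.89·1.9·cos²38.0°·tan35.3° = 2.7 + 9.89·1.9·0.6210·0.7080 = 10.962 kPa
Denominator = 19.7·1.9·sin38.0°·cos38.0° = 19.7·1.9·0.6157·0.7880 = 18.159 kPa
FS = 10.962 / 18.159 = 0.604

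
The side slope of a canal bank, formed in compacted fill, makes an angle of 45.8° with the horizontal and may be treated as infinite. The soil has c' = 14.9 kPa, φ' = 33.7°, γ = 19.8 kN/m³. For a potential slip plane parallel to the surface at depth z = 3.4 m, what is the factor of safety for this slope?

FS = 1.09

For an infinite slope with a slip plane parallel to the surface (no pore pressure): FS = [c' + γz cos²β tanφ'] / [γz sinβ cosβ].
γz = 19.8·3.4 = 67.32 kN/m²
Numerator = 14.9 + 67.32·cos²45.8°·tan33.7° = 14.9 + 67.32·0.4860·0.6669 = 36.722 kPa
Denominator = 67.32·sin45.8°·cos45.8° = 67.32·0.7169·0.6972 = 33.647 kPa
FS = 36.722 / 33.647 = 1.091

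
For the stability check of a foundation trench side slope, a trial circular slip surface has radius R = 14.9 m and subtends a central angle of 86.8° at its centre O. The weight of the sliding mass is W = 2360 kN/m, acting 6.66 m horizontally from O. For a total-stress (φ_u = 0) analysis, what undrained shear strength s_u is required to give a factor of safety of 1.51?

s_u = 70.6 kPa

FS = s_u·L_a·R / (W·d), so s_u = FS·W·d / (L_a·R).
Arc length L_a = R·θ = 14.9·(86.8°·π/180) = 14.9·1.5149 = 22.57 m
s_u = 1.51·2360·6.66 / (22.57·14.9) = 23733.6 / 336.33 = 70.57 kPa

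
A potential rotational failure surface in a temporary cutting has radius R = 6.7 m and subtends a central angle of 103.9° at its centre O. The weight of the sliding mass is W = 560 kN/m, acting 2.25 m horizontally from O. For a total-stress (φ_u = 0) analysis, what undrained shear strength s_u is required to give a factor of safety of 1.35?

s_u = 20.9 kPa

FS = s_u·L_a·R / (W·d), so s_u = FS·W·d / (L_a·R).
Arc length L_a = R·θ = 6.7·(103.9°·π/180) = 6.7·1.8134 = 12.15 m
s_u = 1.35·560·2.25 / (12.15·6.7) = 1701.0 / 81.40 = 20.90 kPa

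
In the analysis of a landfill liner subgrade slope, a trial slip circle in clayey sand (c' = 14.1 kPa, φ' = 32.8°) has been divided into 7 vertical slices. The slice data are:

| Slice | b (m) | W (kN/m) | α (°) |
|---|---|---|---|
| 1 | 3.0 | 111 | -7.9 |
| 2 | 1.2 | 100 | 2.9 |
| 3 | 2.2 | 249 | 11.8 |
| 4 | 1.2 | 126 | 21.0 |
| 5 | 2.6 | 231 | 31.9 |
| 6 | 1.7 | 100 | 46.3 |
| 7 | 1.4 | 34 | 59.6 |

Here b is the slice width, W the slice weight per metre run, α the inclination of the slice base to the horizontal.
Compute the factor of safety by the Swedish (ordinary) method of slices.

FS = 2.51

Ordinary method of slices: FS = Σ[c'·Δl_i + (W_i cosα_i)·tanφ'] / Σ W_i sinα_i, with Δl_i = b_i / cosα_i.
Slice 1: Δl = 3.0/cos(-7.9°) = 3.029 m; N'_1 = 111·cos(-7.9°) = 109.9; c'Δl = 42.71; W sinα = -15.3
Slice 2: Δl = 1.2/cos2.9° = 1.202 m; N'_2 = 100·cos2.9° = 99.9; c'Δl = 16.94; W sinα = 5.1
Slice 3: Δl = 2.2/cos11.8° = 2.247 m; N'_3 = 249·cos11.8° = 243.7; c'Δl = 31.69; W sinα = 50.9
Slice 4: Δl = 1.2/cos21.0° = 1.285 m; N'_4 = 126·cos21.0° = 117.6; c'Δl = 18.12; W sinα = 45.2
Slice 5: Δl = 2.6/cos31.9° = 3.063 m; N'_5 = 231·cos31.9° = 196.1; c'Δl = 43.18; W sinα = 122.1
Slice 6: Δl = 1.7/cos46.3° = 2.461 m; N'_6 = 100·cos46.3° = 69.1; c'Δl = 34.69; W sinα = 72.3
Slice 7: Δl = 1.4/cos59.6° = 2.767 m; N'_7 = 34·cos59.6° = 17.2; c'Δl = 39.01; W sinα = 29.3
Σc'Δl = 226.3 kN/m; ΣN' = 853.6 kN/m; ΣW sinα = 309.6 kN/m
Resisting = 226.3 + 853.6·tan32.8° = 226.3 + 550.1 = 776.4 kN/m
FS = 776.4 / 309.6 = 2.508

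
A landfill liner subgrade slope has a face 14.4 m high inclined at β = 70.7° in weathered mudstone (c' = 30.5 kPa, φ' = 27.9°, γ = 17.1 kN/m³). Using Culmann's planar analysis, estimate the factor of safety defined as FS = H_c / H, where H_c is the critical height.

H_c = (4c'/γ) · sinβ cosφ' / [1 − cos(β − φ')]
    = (4·30.5/17.1) · sin70.7°·cos27.9° / [1 − cos42.8°]
    = 7.135 · 0.8341 / 0.2663 = 22.35 m
FS = H_c / H = 22.35 / 14.4 = 1.552

FS = 1.55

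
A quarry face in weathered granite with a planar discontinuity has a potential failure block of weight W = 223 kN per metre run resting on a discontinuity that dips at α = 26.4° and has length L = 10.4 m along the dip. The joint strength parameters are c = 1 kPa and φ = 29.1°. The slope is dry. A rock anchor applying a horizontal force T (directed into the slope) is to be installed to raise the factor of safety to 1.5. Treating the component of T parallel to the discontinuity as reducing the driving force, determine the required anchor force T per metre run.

T = 17 kN/m

Resolving forces along and normal to the sliding plane, with the horizontal anchor force T adding T·sinα to the effective normal force and T·cosα acting up the plane against the driving force:
FS = [cL + (W cosα + T sinα) tanφ] / [W sinα − T cosα]
Without the anchor: N' = 199.7 kN/m, driving T_d = 99.2 kN/m, resisting R = 1·10.4 + 199.7·tan29.1° = 121.6 kN/m, FS = 1.23.
Setting FS = 1.5 and solving for T:
1.5·(99.2 − T cos26.4°) = 121.6 + T sin26.4°·tan29.1°
T·(sin26.4°·tan29.1° + 1.5·cos26.4°) = 1.5·99.2 − 121.6
T·(0.4446·0.5566 + 1.5·0.8957) = 148.7 − 121.6 = 27.2
T·1.5910 = 27.2
T = 17.1 kN/m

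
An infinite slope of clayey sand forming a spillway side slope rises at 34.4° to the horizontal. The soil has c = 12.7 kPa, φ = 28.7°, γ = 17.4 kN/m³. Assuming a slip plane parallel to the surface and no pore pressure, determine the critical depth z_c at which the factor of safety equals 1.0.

z_c = 7.81 m

Setting FS = 1.00 in FS = [c + γz cos²β tanφ] / [γz sinβ cosβ] and solving for z:
z = c / [γ cosβ (FS·sinβ − cosβ·tanφ)]
  = 12.7 / [17.4·cos34.4°·(1.00·sin34.4° − cos34.4°·tan28.7°)]
  = 12.7 / [17.4·0.8251·(1.00·0.5650 − 0.8251·0.5475)]
  = 12.7 / 1.6256 = 7.812 m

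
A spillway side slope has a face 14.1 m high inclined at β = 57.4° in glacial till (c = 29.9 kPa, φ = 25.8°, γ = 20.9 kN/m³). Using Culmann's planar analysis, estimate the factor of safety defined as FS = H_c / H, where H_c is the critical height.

H_c = (4c/γ) · sinβ cosφ / [1 − cos(β − φ)]
    = (4·29.9/20.9) · sin57.4°·cos25.8° / [1 − cos31.6°]
    = 5.722 · 0.7585 / 0.1483 = 29.27 m
FS = H_c / H = 29.27 / 14.1 = 2.076

FS = 2.08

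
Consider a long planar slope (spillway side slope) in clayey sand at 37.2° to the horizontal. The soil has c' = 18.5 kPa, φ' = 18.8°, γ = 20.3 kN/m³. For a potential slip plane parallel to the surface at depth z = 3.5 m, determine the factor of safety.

For an infinite slope with a slip plane parallel to the surface (no pore pressure): FS = [c' + γz cos²β tanφ'] / [γz sinβ cosβ].
γz = 20.3·3.5 = 71.05 kN/m²
Numerator = 18.5 + 71.05·cos²37.2°·tan18.8° = 18.5 + 71.05·0.6345·0.3404 = 33.846 kPa
Denominator = 71.05·sin37.2°·cos37.2° = 71.05·0.6046·0.7965 = 34.216 kPa
FS = 33.846 / 34.216 = 0.989

FS = 0.99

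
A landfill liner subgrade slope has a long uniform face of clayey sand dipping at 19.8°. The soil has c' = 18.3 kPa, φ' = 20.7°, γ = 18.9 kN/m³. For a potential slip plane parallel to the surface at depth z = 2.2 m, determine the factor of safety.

FS = 2.43

For an infinite slope with a slip plane parallel to the surface (no pore pressure): FS = [c' + γz cos²β tanφ'] / [γz sinβ cosβ].
γz = 18.9·2.2 = 41.58 kN/m²
Numerator = 18.3 + 41.58·cos²19.8°·tan20.7° = 18.3 + 41.58·0.8853·0.3779 = 32.209 kPa
Denominator = 41.58·sin19.8°·cos19.8° = 41.58·0.3387·0.9409 = 13.252 kPa
FS = 32.209 / 13.252 = 2.430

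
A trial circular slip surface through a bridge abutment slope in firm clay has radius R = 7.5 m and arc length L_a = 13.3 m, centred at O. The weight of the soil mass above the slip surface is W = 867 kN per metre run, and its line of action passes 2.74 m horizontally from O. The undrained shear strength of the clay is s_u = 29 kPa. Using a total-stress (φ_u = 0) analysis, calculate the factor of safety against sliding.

Taking moments about the centre O, the resisting moment is provided by the undrained shear strength acting along the arc:
M_R = s_u·L_a·R = 29·13.30·7.5 = 2892.8 kN·m/m
M_D = W·d = 867·2.74 = 2375.6 kN·m/m
FS = M_R / M_D = 2892.8 / 2375.6 = 1.218

FS = 1.22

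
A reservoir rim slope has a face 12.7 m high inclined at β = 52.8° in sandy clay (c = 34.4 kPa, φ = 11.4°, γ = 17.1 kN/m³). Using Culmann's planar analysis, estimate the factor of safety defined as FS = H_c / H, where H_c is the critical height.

H_c = (4c/γ) · sinβ cosφ / [1 − cos(β − φ)]
    = (4·34.4/17.1) · sin52.8°·cos11.4° / [1 − cos41.4°]
    = 8.047 · 0.7808 / 0.2499 = 25.14 m
FS = H_c / H = 25.14 / 12.7 = 1.980

FS = 1.98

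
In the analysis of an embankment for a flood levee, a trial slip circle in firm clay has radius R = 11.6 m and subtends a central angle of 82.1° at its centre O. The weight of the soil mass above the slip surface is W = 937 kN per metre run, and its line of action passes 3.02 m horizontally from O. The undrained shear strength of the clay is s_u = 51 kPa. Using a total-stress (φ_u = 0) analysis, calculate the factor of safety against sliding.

Taking moments about the centre O, the resisting moment is provided by the undrained shear strength acting along the arc:
Arc length L_a = R·θ = 11.6·(82.1°·π/180) = 11.6·1.4329 = 16.62 m
M_R = s_u·L_a·R = 51·16.62·11.6 = 9833.5 kN·m/m
M_D = W·d = 937·3.02 = 2829.7 kN·m/m
FS = M_R / M_D = 9833.5 / 2829.7 = 3.475

FS = 3.48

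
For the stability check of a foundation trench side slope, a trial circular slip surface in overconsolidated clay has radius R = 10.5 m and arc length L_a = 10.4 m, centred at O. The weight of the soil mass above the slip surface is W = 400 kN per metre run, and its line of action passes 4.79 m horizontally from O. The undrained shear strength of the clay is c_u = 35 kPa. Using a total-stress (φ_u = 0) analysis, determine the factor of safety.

FS = 1.99

Taking moments about the centre O, the resisting moment is provided by the undrained shear strength acting along the arc:
M_R = c_u·L_a·R = 35·10.40·10.5 = 3822.0 kN·m/m
M_D = W·d = 400·4.79 = 1916.0 kN·m/m
FS = M_R / M_D = 3822.0 / 1916.0 = 1.995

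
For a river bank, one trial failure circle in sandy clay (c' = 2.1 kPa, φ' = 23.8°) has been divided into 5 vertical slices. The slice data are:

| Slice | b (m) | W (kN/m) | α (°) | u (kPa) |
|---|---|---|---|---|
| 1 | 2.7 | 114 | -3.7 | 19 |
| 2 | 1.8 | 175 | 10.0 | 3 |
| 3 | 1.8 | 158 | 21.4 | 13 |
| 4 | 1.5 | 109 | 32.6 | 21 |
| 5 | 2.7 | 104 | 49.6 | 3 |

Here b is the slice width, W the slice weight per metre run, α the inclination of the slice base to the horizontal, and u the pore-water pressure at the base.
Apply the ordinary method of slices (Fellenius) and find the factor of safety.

Ordinary method of slices: FS = Σ[c'·Δl_i + (W_i cosα_i − u_i·Δl_i)·tanφ'] / Σ W_i sinα_i, with Δl_i = b_i / cosα_i.
Slice 1: Δl = 2.7/cos(-3.7°) = 2.706 m; N'_1 = 114·cos(-3.7°) − 19·2.706 = 62.4; c'Δl = 5.68; W sinα = -7.4
Slice 2: Δl = 1.8/cos10.0° = 1.828 m; N'_2 = 175·cos10.0° − 3·1.828 = 166.9; c'Δl = 3.84; W sinα = 30.4
Slice 3: Δl = 1.8/cos21.4° = 1.933 m; N'_3 = 158·cos21.4° − 13·1.933 = 122.0; c'Δl = 4.06; W sinα = 57.7
Slice 4: Δl = 1.5/cos32.6° = 1.781 m; N'_4 = 109·cos32.6° − 21·1.781 = 54.4; c'Δl = 3.74; W sinα = 58.7
Slice 5: Δl = 2.7/cos49.6° = 4.166 m; N'_5 = 104·cos49.6° − 3·4.166 = 54.9; c'Δl = 8.75; W sinα = 79.2
Σc'Δl = 26.1 kN/m; ΣN' = 460.5 kN/m; ΣW sinα = 218.6 kN/m
Resisting = 26.1 + 460.5·tan23.8° = 26.1 + 203.1 = 229.2 kN/m
FS = 229.2 / 218.6 = 1.048

FS = 1.05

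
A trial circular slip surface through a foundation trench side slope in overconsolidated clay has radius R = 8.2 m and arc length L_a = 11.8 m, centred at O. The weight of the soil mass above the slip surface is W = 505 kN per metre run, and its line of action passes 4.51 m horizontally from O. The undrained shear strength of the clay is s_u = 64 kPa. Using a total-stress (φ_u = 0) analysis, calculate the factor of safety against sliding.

Taking moments about the centre O, the resisting moment is provided by the undrained shear strength acting along the arc:
M_R = s_u·L_a·R = 64·11.80·8.2 = 6192.6 kN·m/m
M_D = W·d = 505·4.51 = 2277.5 kN·m/m
FS = M_R / M_D = 6192.6 / 2277.5 = 2.719

FS = 2.72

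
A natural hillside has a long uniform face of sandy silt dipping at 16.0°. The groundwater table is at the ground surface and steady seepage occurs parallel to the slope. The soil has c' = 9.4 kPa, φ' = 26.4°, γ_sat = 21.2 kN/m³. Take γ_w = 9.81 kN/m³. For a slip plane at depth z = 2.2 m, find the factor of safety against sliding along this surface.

FS = 1.69

With seepage parallel to the slope and the water table at the surface, the effective normal stress on the slip plane uses the buoyant unit weight γ' = γ_sat − γ_w while the driving shear stress uses γ_sat:
FS = [c' + γ' z cos²β tanφ'] / [γ_sat z sinβ cosβ]
γ' = 21.2 − 9.81 = 11.39 kN/m³
Numerator = 9.4 + 11.39·2.2·cos²16.0°·tan26.4° = 9.4 + 11.39·2.2·0.9240·0.4964 = 20.894 kPa
Denominator = 21.2·2.2·sin16.0°·cos16.0° = 21.2·2.2·0.2756·0.9613 = 12.358 kPa
FS = 20.894 / 12.358 = 1.691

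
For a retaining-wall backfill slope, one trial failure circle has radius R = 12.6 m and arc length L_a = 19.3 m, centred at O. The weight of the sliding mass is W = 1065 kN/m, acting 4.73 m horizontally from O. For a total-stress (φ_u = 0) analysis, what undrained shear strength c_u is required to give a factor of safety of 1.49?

c_u = 30.9 kPa

FS = c_u·L_a·R / (W·d), so c_u = FS·W·d / (L_a·R).
c_u = 1.49·1065·4.73 / (19.30·12.6) = 7505.8 / 243.18 = 30.87 kPa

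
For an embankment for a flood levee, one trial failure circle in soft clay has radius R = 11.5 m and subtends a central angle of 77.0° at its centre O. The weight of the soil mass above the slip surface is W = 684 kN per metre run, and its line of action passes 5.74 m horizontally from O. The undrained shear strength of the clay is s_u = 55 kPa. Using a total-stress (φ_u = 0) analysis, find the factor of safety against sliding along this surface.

Taking moments about the centre O, the resisting moment is provided by the undrained shear strength acting along the arc:
Arc length L_a = R·θ = 11.5·(77.0°·π/180) = 11.5·1.3439 = 15.45 m
M_R = s_u·L_a·R = 55·15.45·11.5 = 9775.2 kN·m/m
M_D = W·d = 684·5.74 = 3926.2 kN·m/m
FS = M_R / M_D = 9775.2 / 3926.2 = 2.490

FS = 2.49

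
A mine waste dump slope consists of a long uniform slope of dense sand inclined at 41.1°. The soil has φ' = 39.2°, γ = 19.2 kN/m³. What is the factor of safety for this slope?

For a dry cohesionless infinite slope the factor of safety is FS = tanφ' / tanβ.
FS = tan39.2° / tan41.1° = 0.8156 / 0.8724 = 0.935

FS = 0.93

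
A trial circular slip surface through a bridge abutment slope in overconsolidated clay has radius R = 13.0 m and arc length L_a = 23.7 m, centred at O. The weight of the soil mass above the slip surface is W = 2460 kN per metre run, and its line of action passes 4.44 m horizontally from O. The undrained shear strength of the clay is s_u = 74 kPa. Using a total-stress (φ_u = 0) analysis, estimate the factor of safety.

FS = 2.09

Taking moments about the centre O, the resisting moment is provided by the undrained shear strength acting along the arc:
M_R = s_u·L_a·R = 74·23.70·13.0 = 22799.4 kN·m/m
M_D = W·d = 2460·4.44 = 10922.4 kN·m/m
FS = M_R / M_D = 22799.4 / 10922.4 = 2.087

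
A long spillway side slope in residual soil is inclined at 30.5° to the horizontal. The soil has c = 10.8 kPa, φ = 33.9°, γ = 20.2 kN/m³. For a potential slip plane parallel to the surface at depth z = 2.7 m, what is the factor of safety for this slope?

FS = 1.59

For an infinite slope with a slip plane parallel to the surface (no pore pressure): FS = [c + γz cos²β tanφ] / [γz sinβ cosβ].
γz = 20.2·2.7 = 54.54 kN/m²
Numerator = 10.8 + 54.54·cos²30.5°·tan33.9° = 10.8 + 54.54·0.7424·0.6720 = 38.009 kPa
Denominator = 54.54·sin30.5°·cos30.5° = 54.54·0.5075·0.8616 = 23.851 kPa
FS = 38.009 / 23.851 = 1.594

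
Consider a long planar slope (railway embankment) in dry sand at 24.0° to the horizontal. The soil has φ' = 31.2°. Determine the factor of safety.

FS = 1.36

For a dry cohesionless infinite slope the factor of safety is FS = tanφ' / tanβ.
FS = tan31.2° / tan24.0° = 0.6056 / 0.4452 = 1.360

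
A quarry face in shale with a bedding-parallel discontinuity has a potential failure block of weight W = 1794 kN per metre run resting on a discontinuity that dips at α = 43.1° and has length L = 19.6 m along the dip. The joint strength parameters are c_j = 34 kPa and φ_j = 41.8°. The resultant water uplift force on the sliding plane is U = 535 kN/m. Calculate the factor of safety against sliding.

Resolving the block weight along and normal to the plane and applying the Mohr–Coulomb strength on the joint:
N' = W cosα − U = 1794·cos43.1° − 535 = 774.9 kN/m
Driving force T = W sinα = 1794·sin43.1° = 1225.8 kN/m
Resisting force R = c_j·L + N'·tanφ_j = 34·19.6 + 774.9·tan41.8° = 666.4 + 692.9 = 1359.3 kN/m
FS = R / T = 1359.3 / 1225.8 = 1.109

FS = 1.11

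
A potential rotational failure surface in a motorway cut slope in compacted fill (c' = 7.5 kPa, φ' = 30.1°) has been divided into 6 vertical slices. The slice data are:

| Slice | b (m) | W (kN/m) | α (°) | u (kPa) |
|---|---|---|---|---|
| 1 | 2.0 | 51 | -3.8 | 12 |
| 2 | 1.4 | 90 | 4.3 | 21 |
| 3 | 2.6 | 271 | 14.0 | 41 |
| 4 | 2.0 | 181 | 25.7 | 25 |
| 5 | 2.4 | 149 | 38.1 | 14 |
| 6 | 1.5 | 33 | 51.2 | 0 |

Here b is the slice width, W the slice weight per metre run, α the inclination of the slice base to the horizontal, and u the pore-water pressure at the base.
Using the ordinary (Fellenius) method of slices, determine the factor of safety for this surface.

Ordinary method of slices: FS = Σ[c'·Δl_i + (W_i cosα_i − u_i·Δl_i)·tanφ'] / Σ W_i sinα_i, with Δl_i = b_i / cosα_i.
Slice 1: Δl = 2.0/cos(-3.8°) = 2.004 m; N'_1 = 51·cos(-3.8°) − 12·2.004 = 26.8; c'Δl = 15.03; W sinα = -3.4
Slice 2: Δl = 1.4/cos4.3° = 1.404 m; N'_2 = 90·cos4.3° − 21·1.404 = 60.3; c'Δl = 10.53; W sinα = 6.7
Slice 3: Δl = 2.6/cos14.0° = 2.680 m; N'_3 = 271·cos14.0° − 41·2.680 = 153.1; c'Δl = 20.10; W sinα = 65.6
Slice 4: Δl = 2.0/cos25.7° = 2.220 m; N'_4 = 181·cos25.7° − 25·2.220 = 107.6; c'Δl = 16.65; W sinα = 78.5
Slice 5: Δl = 2.4/cos38.1° = 3.050 m; N'_5 = 149·cos38.1° − 14·3.050 = 74.6; c'Δl = 22.87; W sinα = 91.9
Slice 6: Δl = 1.5/cos51.2° = 2.394 m; N'_6 = 33·cos51.2° − 0·2.394 = 20.7; c'Δl = 17.95; W sinα = 25.7
Σc'Δl = 103.1 kN/m; ΣN' = 443.0 kN/m; ΣW sinα = 265.1 kN/m
Resisting = 103.1 + 443.0·tan30.1° = 103.1 + 256.8 = 359.9 kN/m
FS = 359.9 / 265.1 = 1.358

FS = 1.36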